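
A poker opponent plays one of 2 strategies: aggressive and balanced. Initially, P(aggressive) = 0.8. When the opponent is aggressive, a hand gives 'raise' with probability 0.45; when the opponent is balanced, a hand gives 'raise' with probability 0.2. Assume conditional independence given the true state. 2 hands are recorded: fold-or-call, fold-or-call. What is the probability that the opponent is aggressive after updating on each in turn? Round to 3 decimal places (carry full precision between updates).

0.654

After 'fold-or-call': P(aggressive) = 0.55·0.8000 / (0.55·0.8000 + 0.8·0.2000) ≈ 0.7333
After 'fold-or-call': P(aggressive) = 0.55·0.7333 / (0.55·0.7333 + 0.8·0.2667) ≈ 0.6541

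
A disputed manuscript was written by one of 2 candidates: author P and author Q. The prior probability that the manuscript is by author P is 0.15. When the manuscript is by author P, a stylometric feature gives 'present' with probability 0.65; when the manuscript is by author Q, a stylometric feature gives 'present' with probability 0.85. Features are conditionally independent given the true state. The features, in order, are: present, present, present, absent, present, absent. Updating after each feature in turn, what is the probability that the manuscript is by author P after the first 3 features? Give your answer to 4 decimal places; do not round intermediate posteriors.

0.0731

After 'present': P(author P) = 0.65·0.1500 / (0.65·0.1500 + 0.85·0.8500) ≈ 0.1189
After 'present': P(author P) = 0.65·0.1189 / (0.65·0.1189 + 0.85·0.8811) ≈ 0.0935
After 'present': P(author P) = 0.65·0.0935 / (0.65·0.0935 + 0.85·0.9065) ≈ 0.0731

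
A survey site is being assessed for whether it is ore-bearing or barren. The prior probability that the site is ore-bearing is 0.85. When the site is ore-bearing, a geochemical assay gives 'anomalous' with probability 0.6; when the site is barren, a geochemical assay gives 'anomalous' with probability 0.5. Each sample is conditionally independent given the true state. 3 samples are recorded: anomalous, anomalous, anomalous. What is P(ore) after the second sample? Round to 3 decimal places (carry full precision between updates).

After 'anomalous': P(ore) = 0.6·0.8500 / (0.6·0.8500 + 0.5·0.1500) ≈ 0.8718
After 'anomalous': P(ore) = 0.6·0.8718 / (0.6·0.8718 + 0.5·0.1282) ≈ 0.8908

0.891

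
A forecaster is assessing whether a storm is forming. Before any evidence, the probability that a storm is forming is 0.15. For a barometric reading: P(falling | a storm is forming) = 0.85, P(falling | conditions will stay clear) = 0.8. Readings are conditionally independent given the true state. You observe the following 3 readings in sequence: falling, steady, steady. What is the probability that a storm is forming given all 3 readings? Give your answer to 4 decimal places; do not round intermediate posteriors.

Apply Bayes' rule sequentially, carrying P(storm) forward.
After 'falling': P(storm) = 0.85·0.1500 / (0.85·0.1500 + 0.8·0.8500) ≈ 0.1579
After 'steady': P(storm) = 0.15·0.1579 / (0.15·0.1579 + 0.2·0.8421) ≈ 0.1233
After 'steady': P(storm) = 0.15·0.1233 / (0.15·0.1233 + 0.2·0.8767) ≈ 0.0954

0.0954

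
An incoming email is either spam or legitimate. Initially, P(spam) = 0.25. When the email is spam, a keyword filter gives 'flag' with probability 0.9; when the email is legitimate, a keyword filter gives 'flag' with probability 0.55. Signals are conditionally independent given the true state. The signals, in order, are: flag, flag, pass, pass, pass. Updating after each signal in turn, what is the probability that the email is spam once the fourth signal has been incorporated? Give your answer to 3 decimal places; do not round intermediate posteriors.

0.042

After 'flag': P(spam) = 0.9·0.2500 / (0.9·0.2500 + 0.55·0.7500) ≈ 0.3529
After 'flag': P(spam) = 0.9·0.3529 / (0.9·0.3529 + 0.55·0.6471) ≈ 0.4716
After 'pass': P(spam) = 0.1·0.4716 / (0.1·0.4716 + 0.45·0.5284) ≈ 0.1655
After 'pass': P(spam) = 0.1·0.1655 / (0.1·0.1655 + 0.45·0.8345) ≈ 0.0422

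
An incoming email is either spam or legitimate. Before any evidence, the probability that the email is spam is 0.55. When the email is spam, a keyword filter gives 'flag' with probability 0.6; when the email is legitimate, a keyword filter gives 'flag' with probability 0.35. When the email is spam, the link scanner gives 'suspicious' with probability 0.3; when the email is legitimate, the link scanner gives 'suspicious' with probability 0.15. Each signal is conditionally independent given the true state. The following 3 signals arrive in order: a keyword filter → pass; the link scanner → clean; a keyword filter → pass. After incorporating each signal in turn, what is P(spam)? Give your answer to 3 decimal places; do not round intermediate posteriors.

0.276

After a keyword filter='pass': P(spam) = 0.4·0.5500 / (0.4·0.5500 + 0.65·0.4500) ≈ 0.4293
After the link scanner='clean': P(spam) = 0.7·0.4293 / (0.7·0.4293 + 0.85·0.5707) ≈ 0.3825
After a keyword filter='pass': P(spam) = 0.4·0.3825 / (0.4·0.3825 + 0.65·0.6175) ≈ 0.2760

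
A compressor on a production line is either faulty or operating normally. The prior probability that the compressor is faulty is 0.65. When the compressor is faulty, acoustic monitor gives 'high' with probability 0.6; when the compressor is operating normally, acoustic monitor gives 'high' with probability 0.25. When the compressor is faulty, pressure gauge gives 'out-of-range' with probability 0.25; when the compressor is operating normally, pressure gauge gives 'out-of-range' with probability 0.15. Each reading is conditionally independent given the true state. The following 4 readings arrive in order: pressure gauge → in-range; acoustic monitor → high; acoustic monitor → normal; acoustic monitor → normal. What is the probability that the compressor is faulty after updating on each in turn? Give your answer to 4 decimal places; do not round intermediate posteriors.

0.5280

After pressure gauge='in-range': P(faulty) = 0.75·0.6500 / (0.75·0.6500 + 0.85·0.3500) ≈ 0.6210
After acoustic monitor='high': P(faulty) = 0.6·0.6210 / (0.6·0.6210 + 0.25·0.3790) ≈ 0.7973
After acoustic monitor='normal': P(faulty) = 0.4·0.7973 / (0.4·0.7973 + 0.75·0.2027) ≈ 0.6772
After acoustic monitor='normal': P(faulty) = 0.4·0.6772 / (0.4·0.6772 + 0.75·0.3228) ≈ 0.5280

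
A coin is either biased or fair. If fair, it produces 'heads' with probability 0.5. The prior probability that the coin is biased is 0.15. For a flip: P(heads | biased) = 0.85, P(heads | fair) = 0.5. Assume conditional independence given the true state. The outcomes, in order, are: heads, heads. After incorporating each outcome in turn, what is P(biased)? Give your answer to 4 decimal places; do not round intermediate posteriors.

After 'heads': P(biased) = 0.85·0.1500 / (0.85·0.1500 + 0.5·0.8500) ≈ 0.2308
After 'heads': P(biased) = 0.85·0.2308 / (0.85·0.2308 + 0.5·0.7692) ≈ 0.3377

0.3377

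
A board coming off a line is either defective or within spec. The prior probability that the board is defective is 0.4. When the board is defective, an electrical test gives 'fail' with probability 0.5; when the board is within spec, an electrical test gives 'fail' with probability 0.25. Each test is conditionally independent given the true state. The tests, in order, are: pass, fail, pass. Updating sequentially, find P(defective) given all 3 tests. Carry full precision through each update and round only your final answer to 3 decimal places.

After 'pass': P(defective) = 0.5·0.4000 / (0.5·0.4000 + 0.75·0.6000) ≈ 0.3077
After 'fail': P(defective) = 0.5·0.3077 / (0.5·0.3077 + 0.25·0.6923) ≈ 0.4706
After 'pass': P(defective) = 0.5·0.4706 / (0.5·0.4706 + 0.75·0.5294) ≈ 0.3721

0.372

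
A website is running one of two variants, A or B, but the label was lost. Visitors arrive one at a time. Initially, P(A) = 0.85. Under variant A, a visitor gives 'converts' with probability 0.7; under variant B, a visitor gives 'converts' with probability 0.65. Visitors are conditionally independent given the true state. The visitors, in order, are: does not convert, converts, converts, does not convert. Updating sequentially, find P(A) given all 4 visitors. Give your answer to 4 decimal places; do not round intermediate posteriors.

Apply Bayes' rule sequentially, carrying P(A) forward.
After 'does not convert': P(A) = 0.3·0.8500 / (0.3·0.8500 + 0.35·0.1500) ≈ 0.8293
After 'converts': P(A) = 0.7·0.8293 / (0.7·0.8293 + 0.65·0.1707) ≈ 0.8395
After 'converts': P(A) = 0.7·0.8395 / (0.7·0.8395 + 0.65·0.1605) ≈ 0.8492
After 'does not convert': P(A) = 0.3·0.8492 / (0.3·0.8492 + 0.35·0.1508) ≈ 0.8284

0.8284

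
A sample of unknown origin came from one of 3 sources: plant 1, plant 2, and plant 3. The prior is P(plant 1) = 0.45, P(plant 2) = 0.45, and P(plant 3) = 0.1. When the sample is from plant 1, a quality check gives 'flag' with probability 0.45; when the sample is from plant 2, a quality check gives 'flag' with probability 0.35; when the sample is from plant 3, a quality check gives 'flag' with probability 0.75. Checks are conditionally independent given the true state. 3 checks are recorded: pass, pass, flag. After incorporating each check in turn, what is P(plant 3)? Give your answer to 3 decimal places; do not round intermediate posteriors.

0.035

After 'pass': normaliser = 0.55·0.4500 + 0.65·0.4500 + 0.25·0.1000; P(plant 1) ≈ 0.4381, P(plant 2) ≈ 0.5177, P(plant 3) ≈ 0.0442
After 'pass': normaliser = 0.55·0.4381 + 0.65·0.5177 + 0.25·0.0442; P(plant 1) ≈ 0.4094, P(plant 2) ≈ 0.5718, P(plant 3) ≈ 0.0188
After 'flag': normaliser = 0.45·0.4094 + 0.35·0.5718 + 0.75·0.0188; P(plant 1) ≈ 0.4624, P(plant 2) ≈ 0.5023, P(plant 3) ≈ 0.0354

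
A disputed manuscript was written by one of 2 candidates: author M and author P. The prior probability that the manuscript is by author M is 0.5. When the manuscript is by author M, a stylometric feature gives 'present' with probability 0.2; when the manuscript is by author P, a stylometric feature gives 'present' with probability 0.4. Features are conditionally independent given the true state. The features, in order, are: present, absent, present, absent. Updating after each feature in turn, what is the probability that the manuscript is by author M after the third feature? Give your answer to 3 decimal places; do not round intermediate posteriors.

0.250

Each posterior becomes the prior for the next update.
After 'present': P(author M) = 0.2·0.5000 / (0.2·0.5000 + 0.4·0.5000) ≈ 0.3333
After 'absent': P(author M) = 0.8·0.3333 / (0.8·0.3333 + 0.6·0.6667) ≈ 0.4000
After 'present': P(author M) = 0.2·0.4000 / (0.2·0.4000 + 0.4·0.6000) ≈ 0.2500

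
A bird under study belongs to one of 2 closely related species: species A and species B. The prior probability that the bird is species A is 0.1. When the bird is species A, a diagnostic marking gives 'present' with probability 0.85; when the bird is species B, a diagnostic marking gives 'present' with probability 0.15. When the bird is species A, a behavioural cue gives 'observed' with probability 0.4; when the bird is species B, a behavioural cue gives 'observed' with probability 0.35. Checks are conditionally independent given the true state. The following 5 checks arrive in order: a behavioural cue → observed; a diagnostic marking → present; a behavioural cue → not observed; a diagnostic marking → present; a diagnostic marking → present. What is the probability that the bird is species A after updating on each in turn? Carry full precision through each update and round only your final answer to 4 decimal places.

0.9552

After a behavioural cue='observed': P(species A) = 0.4·0.1000 / (0.4·0.1000 + 0.35·0.9000) ≈ 0.1127
After a diagnostic marking='present': P(species A) = 0.85·0.1127 / (0.85·0.1127 + 0.15·0.8873) ≈ 0.4185
After a behavioural cue='not observed': P(species A) = 0.6·0.4185 / (0.6·0.4185 + 0.65·0.5815) ≈ 0.3991
After a diagnostic marking='present': P(species A) = 0.85·0.3991 / (0.85·0.3991 + 0.15·0.6009) ≈ 0.7901
After a diagnostic marking='present': P(species A) = 0.85·0.7901 / (0.85·0.7901 + 0.15·0.2099) ≈ 0.9552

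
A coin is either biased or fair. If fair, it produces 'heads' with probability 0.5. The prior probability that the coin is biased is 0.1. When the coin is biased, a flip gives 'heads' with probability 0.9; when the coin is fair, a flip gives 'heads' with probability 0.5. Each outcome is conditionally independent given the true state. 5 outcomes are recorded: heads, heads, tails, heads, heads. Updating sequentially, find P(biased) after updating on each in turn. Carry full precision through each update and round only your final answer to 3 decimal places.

After 'heads': P(biased) = 0.9·0.1000 / (0.9·0.1000 + 0.5·0.9000) ≈ 0.1667
After 'heads': P(biased) = 0.9·0.1667 / (0.9·0.1667 + 0.5·0.8333) ≈ 0.2647
After 'tails': P(biased) = 0.1·0.2647 / (0.1·0.2647 + 0.5·0.7353) ≈ 0.0672
After 'heads': P(biased) = 0.9·0.0672 / (0.9·0.0672 + 0.5·0.9328) ≈ 0.1147
After 'heads': P(biased) = 0.9·0.1147 / (0.9·0.1147 + 0.5·0.8853) ≈ 0.1892

0.189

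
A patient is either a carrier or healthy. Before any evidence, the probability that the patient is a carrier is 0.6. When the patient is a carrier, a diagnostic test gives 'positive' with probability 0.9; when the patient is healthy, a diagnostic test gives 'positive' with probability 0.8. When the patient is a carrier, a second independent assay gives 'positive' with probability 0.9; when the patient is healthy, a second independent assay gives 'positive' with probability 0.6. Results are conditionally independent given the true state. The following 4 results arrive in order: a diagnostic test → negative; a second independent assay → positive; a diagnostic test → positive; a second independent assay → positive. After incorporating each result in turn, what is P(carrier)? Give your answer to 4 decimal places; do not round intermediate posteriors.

Apply Bayes' rule sequentially, carrying P(carrier) forward.
After a diagnostic test='negative': P(carrier) = 0.1·0.6000 / (0.1·0.6000 + 0.2·0.4000) ≈ 0.4286
After a second independent assay='positive': P(carrier) = 0.9·0.4286 / (0.9·0.4286 + 0.6·0.5714) ≈ 0.5294
After a diagnostic test='positive': P(carrier) = 0.9·0.5294 / (0.9·0.5294 + 0.8·0.4706) ≈ 0.5586
After a second independent assay='positive': P(carrier) = 0.9·0.5586 / (0.9·0.5586 + 0.6·0.4414) ≈ 0.6550

0.6550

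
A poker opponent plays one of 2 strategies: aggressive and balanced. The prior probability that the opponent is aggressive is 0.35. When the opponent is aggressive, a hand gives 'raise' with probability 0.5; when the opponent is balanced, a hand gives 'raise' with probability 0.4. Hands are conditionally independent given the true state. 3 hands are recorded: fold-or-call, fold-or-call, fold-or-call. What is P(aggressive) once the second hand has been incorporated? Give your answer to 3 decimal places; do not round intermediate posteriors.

After 'fold-or-call': P(aggressive) = 0.5·0.3500 / (0.5·0.3500 + 0.6·0.6500) ≈ 0.3097
After 'fold-or-call': P(aggressive) = 0.5·0.3097 / (0.5·0.3097 + 0.6·0.6903) ≈ 0.2722

0.272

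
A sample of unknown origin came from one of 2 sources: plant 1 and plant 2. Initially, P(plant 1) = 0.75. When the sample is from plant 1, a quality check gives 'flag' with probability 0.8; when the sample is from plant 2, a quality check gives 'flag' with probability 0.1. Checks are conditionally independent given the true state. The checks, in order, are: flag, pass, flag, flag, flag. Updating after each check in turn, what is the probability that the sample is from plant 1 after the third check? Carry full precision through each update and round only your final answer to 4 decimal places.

After 'flag': P(plant 1) = 0.8·0.7500 / (0.8·0.7500 + 0.1·0.2500) ≈ 0.9600
After 'pass': P(plant 1) = 0.2·0.9600 / (0.2·0.9600 + 0.9·0.0400) ≈ 0.8421
After 'flag': P(plant 1) = 0.8·0.8421 / (0.8·0.8421 + 0.1·0.1579) ≈ 0.9771

0.9771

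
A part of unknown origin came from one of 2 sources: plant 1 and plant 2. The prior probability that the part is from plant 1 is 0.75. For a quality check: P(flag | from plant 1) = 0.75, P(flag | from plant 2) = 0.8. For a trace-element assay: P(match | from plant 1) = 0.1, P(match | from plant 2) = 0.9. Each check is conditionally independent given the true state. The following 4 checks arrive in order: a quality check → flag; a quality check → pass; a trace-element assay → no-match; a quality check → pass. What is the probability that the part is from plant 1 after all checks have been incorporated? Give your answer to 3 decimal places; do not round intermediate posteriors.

After a quality check='flag': P(plant 1) = 0.75·0.7500 / (0.75·0.7500 + 0.8·0.2500) ≈ 0.7377
After a quality check='pass': P(plant 1) = 0.25·0.7377 / (0.25·0.7377 + 0.2·0.2623) ≈ 0.7785
After a trace-element assay='no-match': P(plant 1) = 0.9·0.7785 / (0.9·0.7785 + 0.1·0.2215) ≈ 0.9694
After a quality check='pass': P(plant 1) = 0.25·0.9694 / (0.25·0.9694 + 0.2·0.0306) ≈ 0.9753

0.975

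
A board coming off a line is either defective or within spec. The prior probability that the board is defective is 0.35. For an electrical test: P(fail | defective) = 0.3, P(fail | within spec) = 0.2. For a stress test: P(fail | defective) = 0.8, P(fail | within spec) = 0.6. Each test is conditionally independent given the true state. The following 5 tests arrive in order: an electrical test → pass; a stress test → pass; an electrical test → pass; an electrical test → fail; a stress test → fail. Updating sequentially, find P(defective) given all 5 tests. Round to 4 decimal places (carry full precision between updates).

After an electrical test='pass': P(defective) = 0.7·0.3500 / (0.7·0.3500 + 0.8·0.6500) ≈ 0.3203
After a stress test='pass': P(defective) = 0.2·0.3203 / (0.2·0.3203 + 0.4·0.6797) ≈ 0.1907
After an electrical test='pass': P(defective) = 0.7·0.1907 / (0.7·0.1907 + 0.8·0.8093) ≈ 0.1709
After an electrical test='fail': P(defective) = 0.3·0.1709 / (0.3·0.1709 + 0.2·0.8291) ≈ 0.2362
After a stress test='fail': P(defective) = 0.8·0.2362 / (0.8·0.2362 + 0.6·0.7638) ≈ 0.2919

0.2919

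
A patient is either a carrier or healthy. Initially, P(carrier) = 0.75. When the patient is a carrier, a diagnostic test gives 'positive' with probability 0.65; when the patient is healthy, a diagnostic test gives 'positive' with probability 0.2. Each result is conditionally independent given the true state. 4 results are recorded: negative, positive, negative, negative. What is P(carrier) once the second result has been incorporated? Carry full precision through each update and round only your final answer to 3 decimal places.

After 'negative': P(carrier) = 0.35·0.7500 / (0.35·0.7500 + 0.8·0.2500) ≈ 0.5676
After 'positive': P(carrier) = 0.65·0.5676 / (0.65·0.5676 + 0.2·0.4324) ≈ 0.8101

0.810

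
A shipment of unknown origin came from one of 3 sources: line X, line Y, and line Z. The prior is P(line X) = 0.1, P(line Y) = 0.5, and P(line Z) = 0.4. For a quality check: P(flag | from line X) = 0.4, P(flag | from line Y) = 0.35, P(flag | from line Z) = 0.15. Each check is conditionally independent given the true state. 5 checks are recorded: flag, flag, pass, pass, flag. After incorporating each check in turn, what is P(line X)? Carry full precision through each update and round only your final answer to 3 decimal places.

After 'flag': normaliser = 0.4·0.1000 + 0.35·0.5000 + 0.15·0.4000; P(line X) ≈ 0.1455, P(line Y) ≈ 0.6364, P(line Z) ≈ 0.2182
After 'flag': normaliser = 0.4·0.1455 + 0.35·0.6364 + 0.15·0.2182; P(line X) ≈ 0.1855, P(line Y) ≈ 0.7101, P(line Z) ≈ 0.1043
After 'pass': normaliser = 0.6·0.1855 + 0.65·0.7101 + 0.85·0.1043; P(line X) ≈ 0.1682, P(line Y) ≈ 0.6977, P(line Z) ≈ 0.1341
After 'pass': normaliser = 0.6·0.1682 + 0.65·0.6977 + 0.85·0.1341; P(line X) ≈ 0.1510, P(line Y) ≈ 0.6785, P(line Z) ≈ 0.1705
After 'flag': normaliser = 0.4·0.1510 + 0.35·0.6785 + 0.15·0.1705; P(line X) ≈ 0.1868, P(line Y) ≈ 0.7342, P(line Z) ≈ 0.0791

0.187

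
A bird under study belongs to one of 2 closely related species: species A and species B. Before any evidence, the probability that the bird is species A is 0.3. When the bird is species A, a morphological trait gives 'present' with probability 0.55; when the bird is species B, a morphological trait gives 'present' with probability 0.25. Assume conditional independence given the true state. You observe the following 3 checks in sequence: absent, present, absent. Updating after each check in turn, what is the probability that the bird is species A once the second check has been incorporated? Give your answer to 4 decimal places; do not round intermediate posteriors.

After 'absent': P(species A) = 0.45·0.3000 / (0.45·0.3000 + 0.75·0.7000) ≈ 0.2045
After 'present': P(species A) = 0.55·0.2045 / (0.55·0.2045 + 0.25·0.7955) ≈ 0.3613

0.3613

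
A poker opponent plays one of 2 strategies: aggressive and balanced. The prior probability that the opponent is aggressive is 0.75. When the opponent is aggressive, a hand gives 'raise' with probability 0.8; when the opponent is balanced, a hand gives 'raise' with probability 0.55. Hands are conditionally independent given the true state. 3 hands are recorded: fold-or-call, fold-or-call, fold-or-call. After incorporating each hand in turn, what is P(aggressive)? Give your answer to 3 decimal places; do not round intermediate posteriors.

After 'fold-or-call': P(aggressive) = 0.2·0.7500 / (0.2·0.7500 + 0.45·0.2500) ≈ 0.5714
After 'fold-or-call': P(aggressive) = 0.2·0.5714 / (0.2·0.5714 + 0.45·0.4286) ≈ 0.3721
After 'fold-or-call': P(aggressive) = 0.2·0.3721 / (0.2·0.3721 + 0.45·0.6279) ≈ 0.2085

0.208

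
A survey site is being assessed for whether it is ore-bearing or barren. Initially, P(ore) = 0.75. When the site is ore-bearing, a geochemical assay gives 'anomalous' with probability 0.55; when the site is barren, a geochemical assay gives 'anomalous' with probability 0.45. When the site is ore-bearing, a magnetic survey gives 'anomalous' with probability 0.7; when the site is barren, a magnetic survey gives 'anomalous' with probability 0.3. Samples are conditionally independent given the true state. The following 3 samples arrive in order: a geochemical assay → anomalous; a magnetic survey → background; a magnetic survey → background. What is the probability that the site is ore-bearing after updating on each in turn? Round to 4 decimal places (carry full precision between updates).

Each posterior becomes the prior for the next update.
After a geochemical assay='anomalous': P(ore) = 0.55·0.7500 / (0.55·0.7500 + 0.45·0.2500) ≈ 0.7857
After a magnetic survey='background': P(ore) = 0.3·0.7857 / (0.3·0.7857 + 0.7·0.2143) ≈ 0.6111
After a magnetic survey='background': P(ore) = 0.3·0.6111 / (0.3·0.6111 + 0.7·0.3889) ≈ 0.4024

0.4024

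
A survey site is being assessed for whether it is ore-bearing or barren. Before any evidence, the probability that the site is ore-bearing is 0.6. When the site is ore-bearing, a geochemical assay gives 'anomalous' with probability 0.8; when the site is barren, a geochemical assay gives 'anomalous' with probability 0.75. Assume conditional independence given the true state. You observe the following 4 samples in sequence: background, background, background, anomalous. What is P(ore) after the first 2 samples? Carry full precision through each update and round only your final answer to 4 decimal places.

After 'background': P(ore) = 0.2·0.6000 / (0.2·0.6000 + 0.25·0.4000) ≈ 0.5455
After 'background': P(ore) = 0.2·0.5455 / (0.2·0.5455 + 0.25·0.4545) ≈ 0.4898

0.4898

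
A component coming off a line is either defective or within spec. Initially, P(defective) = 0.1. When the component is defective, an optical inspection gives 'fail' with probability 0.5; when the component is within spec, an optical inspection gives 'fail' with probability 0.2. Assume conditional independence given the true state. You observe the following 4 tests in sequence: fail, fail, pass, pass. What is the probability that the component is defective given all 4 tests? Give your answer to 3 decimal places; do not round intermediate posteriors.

0.213

After 'fail': P(defective) = 0.5·0.1000 / (0.5·0.1000 + 0.2·0.9000) ≈ 0.2174
After 'fail': P(defective) = 0.5·0.2174 / (0.5·0.2174 + 0.2·0.7826) ≈ 0.4098
After 'pass': P(defective) = 0.5·0.4098 / (0.5·0.4098 + 0.8·0.5902) ≈ 0.3027
After 'pass': P(defective) = 0.5·0.3027 / (0.5·0.3027 + 0.8·0.6973) ≈ 0.2134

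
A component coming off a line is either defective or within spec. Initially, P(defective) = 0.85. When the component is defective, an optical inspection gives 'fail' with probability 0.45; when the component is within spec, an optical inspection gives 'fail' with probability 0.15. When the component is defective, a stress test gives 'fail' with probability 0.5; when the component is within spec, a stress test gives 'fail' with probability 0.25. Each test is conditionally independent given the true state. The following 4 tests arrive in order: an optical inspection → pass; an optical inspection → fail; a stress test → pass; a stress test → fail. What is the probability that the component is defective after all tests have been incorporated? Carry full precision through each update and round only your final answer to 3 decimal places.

After an optical inspection='pass': P(defective) = 0.55·0.8500 / (0.55·0.8500 + 0.85·0.1500) ≈ 0.7857
After an optical inspection='fail': P(defective) = 0.45·0.7857 / (0.45·0.7857 + 0.15·0.2143) ≈ 0.9167
After a stress test='pass': P(defective) = 0.5·0.9167 / (0.5·0.9167 + 0.75·0.0833) ≈ 0.8800
After a stress test='fail': P(defective) = 0.5·0.8800 / (0.5·0.8800 + 0.25·0.1200) ≈ 0.9362

0.936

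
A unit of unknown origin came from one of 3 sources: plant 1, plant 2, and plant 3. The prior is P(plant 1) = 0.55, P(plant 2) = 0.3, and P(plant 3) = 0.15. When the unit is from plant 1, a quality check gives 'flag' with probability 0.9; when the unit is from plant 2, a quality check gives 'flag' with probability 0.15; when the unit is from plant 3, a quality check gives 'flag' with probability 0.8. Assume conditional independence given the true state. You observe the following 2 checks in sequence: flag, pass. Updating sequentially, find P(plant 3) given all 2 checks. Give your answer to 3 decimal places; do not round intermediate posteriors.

After 'flag': normaliser = 0.9·0.5500 + 0.15·0.3000 + 0.8·0.1500; P(plant 1) ≈ 0.7500, P(plant 2) ≈ 0.0682, P(plant 3) ≈ 0.1818
After 'pass': normaliser = 0.1·0.7500 + 0.85·0.0682 + 0.2·0.1818; P(plant 1) ≈ 0.4430, P(plant 2) ≈ 0.3423, P(plant 3) ≈ 0.2148

0.215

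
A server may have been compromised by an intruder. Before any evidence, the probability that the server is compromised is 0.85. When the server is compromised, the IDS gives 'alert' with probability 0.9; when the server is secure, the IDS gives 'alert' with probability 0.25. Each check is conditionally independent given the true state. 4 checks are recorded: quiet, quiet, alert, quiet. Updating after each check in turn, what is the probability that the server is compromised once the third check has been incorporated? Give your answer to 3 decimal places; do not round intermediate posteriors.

After 'quiet': P(compromised) = 0.1·0.8500 / (0.1·0.8500 + 0.75·0.1500) ≈ 0.4304
After 'quiet': P(compromised) = 0.1·0.4304 / (0.1·0.4304 + 0.75·0.5696) ≈ 0.0915
After 'alert': P(compromised) = 0.9·0.0915 / (0.9·0.0915 + 0.25·0.9085) ≈ 0.2661

0.266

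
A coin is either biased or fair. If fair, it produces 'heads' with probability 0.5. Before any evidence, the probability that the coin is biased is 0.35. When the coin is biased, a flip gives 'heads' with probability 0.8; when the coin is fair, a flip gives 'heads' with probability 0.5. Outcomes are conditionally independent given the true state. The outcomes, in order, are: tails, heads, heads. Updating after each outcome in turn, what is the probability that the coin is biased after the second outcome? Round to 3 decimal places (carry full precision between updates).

0.256

Each posterior becomes the prior for the next update.
After 'tails': P(biased) = 0.2·0.3500 / (0.2·0.3500 + 0.5·0.6500) ≈ 0.1772
After 'heads': P(biased) = 0.8·0.1772 / (0.8·0.1772 + 0.5·0.8228) ≈ 0.2563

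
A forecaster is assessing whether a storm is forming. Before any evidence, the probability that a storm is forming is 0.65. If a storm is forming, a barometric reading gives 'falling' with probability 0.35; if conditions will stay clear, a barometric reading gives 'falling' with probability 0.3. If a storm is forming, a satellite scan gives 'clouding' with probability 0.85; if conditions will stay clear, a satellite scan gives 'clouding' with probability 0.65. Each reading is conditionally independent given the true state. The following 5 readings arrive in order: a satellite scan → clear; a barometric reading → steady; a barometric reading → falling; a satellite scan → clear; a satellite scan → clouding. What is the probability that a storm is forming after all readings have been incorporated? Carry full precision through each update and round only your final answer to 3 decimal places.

After a satellite scan='clear': P(storm) = 0.15·0.6500 / (0.15·0.6500 + 0.35·0.3500) ≈ 0.4432
After a barometric reading='steady': P(storm) = 0.65·0.4432 / (0.65·0.4432 + 0.7·0.5568) ≈ 0.4250
After a barometric reading='falling': P(storm) = 0.35·0.4250 / (0.35·0.4250 + 0.3·0.5750) ≈ 0.4630
After a satellite scan='clear': P(storm) = 0.15·0.4630 / (0.15·0.4630 + 0.35·0.5370) ≈ 0.2698
After a satellite scan='clouding': P(storm) = 0.85·0.2698 / (0.85·0.2698 + 0.65·0.7302) ≈ 0.3258

0.326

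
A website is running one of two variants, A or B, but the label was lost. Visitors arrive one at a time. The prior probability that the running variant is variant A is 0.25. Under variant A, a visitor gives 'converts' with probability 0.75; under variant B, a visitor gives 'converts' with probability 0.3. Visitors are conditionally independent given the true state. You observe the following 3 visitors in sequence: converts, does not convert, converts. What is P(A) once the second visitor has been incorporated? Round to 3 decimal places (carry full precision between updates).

After 'converts': P(A) = 0.75·0.2500 / (0.75·0.2500 + 0.3·0.7500) ≈ 0.4545
After 'does not convert': P(A) = 0.25·0.4545 / (0.25·0.4545 + 0.7·0.5455) ≈ 0.2294

0.229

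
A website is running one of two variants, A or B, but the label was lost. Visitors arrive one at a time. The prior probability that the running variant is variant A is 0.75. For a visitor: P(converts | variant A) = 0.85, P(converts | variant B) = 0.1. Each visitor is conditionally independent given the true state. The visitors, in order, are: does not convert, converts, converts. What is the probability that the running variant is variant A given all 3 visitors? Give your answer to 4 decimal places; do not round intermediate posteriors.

0.9731

Each posterior becomes the prior for the next update.
After 'does not convert': P(A) = 0.15·0.7500 / (0.15·0.7500 + 0.9·0.2500) ≈ 0.3333
After 'converts': P(A) = 0.85·0.3333 / (0.85·0.3333 + 0.1·0.6667) ≈ 0.8095
After 'converts': P(A) = 0.85·0.8095 / (0.85·0.8095 + 0.1·0.1905) ≈ 0.9731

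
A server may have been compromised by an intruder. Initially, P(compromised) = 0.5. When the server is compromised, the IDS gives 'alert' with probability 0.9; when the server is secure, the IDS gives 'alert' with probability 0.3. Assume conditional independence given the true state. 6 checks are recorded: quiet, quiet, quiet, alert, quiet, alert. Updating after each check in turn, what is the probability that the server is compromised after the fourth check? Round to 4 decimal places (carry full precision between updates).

Apply Bayes' rule sequentially, carrying P(compromised) forward.
After 'quiet': P(compromised) = 0.1·0.5000 / (0.1·0.5000 + 0.7·0.5000) ≈ 0.1250
After 'quiet': P(compromised) = 0.1·0.1250 / (0.1·0.1250 + 0.7·0.8750) ≈ 0.0200
After 'quiet': P(compromised) = 0.1·0.0200 / (0.1·0.0200 + 0.7·0.9800) ≈ 0.0029
After 'alert': P(compromised) = 0.9·0.0029 / (0.9·0.0029 + 0.3·0.9971) ≈ 0.0087

0.0087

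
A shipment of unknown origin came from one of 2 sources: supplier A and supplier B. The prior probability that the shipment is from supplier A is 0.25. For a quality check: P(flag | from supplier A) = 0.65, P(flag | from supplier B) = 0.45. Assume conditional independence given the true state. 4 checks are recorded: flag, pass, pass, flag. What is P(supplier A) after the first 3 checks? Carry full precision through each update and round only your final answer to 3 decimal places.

0.163

After 'flag': P(supplier A) = 0.65·0.2500 / (0.65·0.2500 + 0.45·0.7500) ≈ 0.3250
After 'pass': P(supplier A) = 0.35·0.3250 / (0.35·0.3250 + 0.55·0.6750) ≈ 0.2345
After 'pass': P(supplier A) = 0.35·0.2345 / (0.35·0.2345 + 0.55·0.7655) ≈ 0.1632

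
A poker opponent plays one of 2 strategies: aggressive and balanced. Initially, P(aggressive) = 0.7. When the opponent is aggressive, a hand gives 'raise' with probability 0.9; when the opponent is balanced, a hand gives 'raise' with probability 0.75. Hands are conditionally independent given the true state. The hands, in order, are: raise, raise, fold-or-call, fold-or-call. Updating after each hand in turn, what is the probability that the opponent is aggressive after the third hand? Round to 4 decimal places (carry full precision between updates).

0.5734

After 'raise': P(aggressive) = 0.9·0.7000 / (0.9·0.7000 + 0.75·0.3000) ≈ 0.7368
After 'raise': P(aggressive) = 0.9·0.7368 / (0.9·0.7368 + 0.75·0.2632) ≈ 0.7706
After 'fold-or-call': P(aggressive) = 0.1·0.7706 / (0.1·0.7706 + 0.25·0.2294) ≈ 0.5734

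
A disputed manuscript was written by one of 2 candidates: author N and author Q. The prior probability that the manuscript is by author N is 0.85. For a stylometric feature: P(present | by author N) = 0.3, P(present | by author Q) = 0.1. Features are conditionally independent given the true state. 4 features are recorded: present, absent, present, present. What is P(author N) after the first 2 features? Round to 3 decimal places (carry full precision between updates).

After 'present': P(author N) = 0.3·0.8500 / (0.3·0.8500 + 0.1·0.1500) ≈ 0.9444
After 'absent': P(author N) = 0.7·0.9444 / (0.7·0.9444 + 0.9·0.0556) ≈ 0.9297

0.930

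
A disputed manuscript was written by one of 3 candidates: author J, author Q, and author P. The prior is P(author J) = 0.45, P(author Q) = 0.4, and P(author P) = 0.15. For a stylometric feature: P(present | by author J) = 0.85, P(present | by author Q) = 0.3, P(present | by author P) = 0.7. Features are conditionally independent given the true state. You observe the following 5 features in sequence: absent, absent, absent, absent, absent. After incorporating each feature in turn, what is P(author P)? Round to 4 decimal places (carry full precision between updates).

0.0054

After 'absent': normaliser = 0.15·0.4500 + 0.7·0.4000 + 0.3·0.1500; P(author J) ≈ 0.1720, P(author Q) ≈ 0.7134, P(author P) ≈ 0.1146
After 'absent': normaliser = 0.15·0.1720 + 0.7·0.7134 + 0.3·0.1146; P(author J) ≈ 0.0461, P(author Q) ≈ 0.8924, P(author P) ≈ 0.0615
After 'absent': normaliser = 0.15·0.0461 + 0.7·0.8924 + 0.3·0.0615; P(author J) ≈ 0.0106, P(author Q) ≈ 0.9610, P(author P) ≈ 0.0284
After 'absent': normaliser = 0.15·0.0106 + 0.7·0.9610 + 0.3·0.0284; P(author J) ≈ 0.0023, P(author Q) ≈ 0.9852, P(author P) ≈ 0.0125
After 'absent': normaliser = 0.15·0.0023 + 0.7·0.9852 + 0.3·0.0125; P(author J) ≈ 0.0005, P(author Q) ≈ 0.9941, P(author P) ≈ 0.0054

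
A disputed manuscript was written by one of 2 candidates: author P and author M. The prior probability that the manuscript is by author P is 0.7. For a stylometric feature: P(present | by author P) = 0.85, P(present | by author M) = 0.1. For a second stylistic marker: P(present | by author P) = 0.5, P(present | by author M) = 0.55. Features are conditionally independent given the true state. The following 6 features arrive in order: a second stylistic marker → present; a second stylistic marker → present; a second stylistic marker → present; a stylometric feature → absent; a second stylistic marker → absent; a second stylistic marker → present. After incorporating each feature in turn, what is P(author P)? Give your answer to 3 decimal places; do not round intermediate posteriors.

After a second stylistic marker='present': P(author P) = 0.5·0.7000 / (0.5·0.7000 + 0.55·0.3000) ≈ 0.6796
After a second stylistic marker='present': P(author P) = 0.5·0.6796 / (0.5·0.6796 + 0.55·0.3204) ≈ 0.6585
After a second stylistic marker='present': P(author P) = 0.5·0.6585 / (0.5·0.6585 + 0.55·0.3415) ≈ 0.6368
After a stylometric feature='absent': P(author P) = 0.15·0.6368 / (0.15·0.6368 + 0.9·0.3632) ≈ 0.2261
After a second stylistic marker='absent': P(author P) = 0.5·0.2261 / (0.5·0.2261 + 0.45·0.7739) ≈ 0.2451
After a second stylistic marker='present': P(author P) = 0.5·0.2451 / (0.5·0.2451 + 0.55·0.7549) ≈ 0.2279

0.228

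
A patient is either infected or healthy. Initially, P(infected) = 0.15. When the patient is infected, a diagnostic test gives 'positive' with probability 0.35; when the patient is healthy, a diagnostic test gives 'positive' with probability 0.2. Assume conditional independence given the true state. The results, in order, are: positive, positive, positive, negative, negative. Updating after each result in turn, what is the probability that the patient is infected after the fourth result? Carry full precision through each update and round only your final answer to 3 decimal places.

0.435

After 'positive': P(infected) = 0.35·0.1500 / (0.35·0.1500 + 0.2·0.8500) ≈ 0.2360
After 'positive': P(infected) = 0.35·0.2360 / (0.35·0.2360 + 0.2·0.7640) ≈ 0.3508
After 'positive': P(infected) = 0.35·0.3508 / (0.35·0.3508 + 0.2·0.6492) ≈ 0.4861
After 'negative': P(infected) = 0.65·0.4861 / (0.65·0.4861 + 0.8·0.5139) ≈ 0.4345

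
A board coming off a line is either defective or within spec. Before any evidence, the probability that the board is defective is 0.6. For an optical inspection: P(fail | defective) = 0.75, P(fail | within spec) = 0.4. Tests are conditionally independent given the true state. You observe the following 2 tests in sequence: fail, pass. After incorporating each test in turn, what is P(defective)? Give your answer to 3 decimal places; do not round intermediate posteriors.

Apply Bayes' rule sequentially, carrying P(defective) forward.
After 'fail': P(defective) = 0.75·0.6000 / (0.75·0.6000 + 0.4·0.4000) ≈ 0.7377
After 'pass': P(defective) = 0.25·0.7377 / (0.25·0.7377 + 0.6·0.2623) ≈ 0.5396

0.540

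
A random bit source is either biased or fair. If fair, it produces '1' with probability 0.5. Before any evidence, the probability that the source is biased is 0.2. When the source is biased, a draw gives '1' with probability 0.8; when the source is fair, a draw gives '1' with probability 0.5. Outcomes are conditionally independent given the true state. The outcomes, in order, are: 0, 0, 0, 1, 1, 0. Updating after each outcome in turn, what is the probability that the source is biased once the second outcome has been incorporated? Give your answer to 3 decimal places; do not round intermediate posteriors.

After '0': P(biased) = 0.2·0.2000 / (0.2·0.2000 + 0.5·0.8000) ≈ 0.0909
After '0': P(biased) = 0.2·0.0909 / (0.2·0.0909 + 0.5·0.9091) ≈ 0.0385

0.038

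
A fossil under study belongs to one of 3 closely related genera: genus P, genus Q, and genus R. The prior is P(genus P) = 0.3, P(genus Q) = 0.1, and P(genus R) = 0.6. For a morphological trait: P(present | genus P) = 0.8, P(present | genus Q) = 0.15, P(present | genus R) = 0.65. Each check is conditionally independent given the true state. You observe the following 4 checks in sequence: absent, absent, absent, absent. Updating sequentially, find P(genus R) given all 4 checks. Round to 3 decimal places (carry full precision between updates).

0.146

After 'absent': normaliser = 0.2·0.3000 + 0.85·0.1000 + 0.35·0.6000; P(genus P) ≈ 0.1690, P(genus Q) ≈ 0.2394, P(genus R) ≈ 0.5915
After 'absent': normaliser = 0.2·0.1690 + 0.85·0.2394 + 0.35·0.5915; P(genus P) ≈ 0.0761, P(genus Q) ≈ 0.4580, P(genus R) ≈ 0.4659
After 'absent': normaliser = 0.2·0.0761 + 0.85·0.4580 + 0.35·0.4659; P(genus P) ≈ 0.0268, P(genus Q) ≈ 0.6859, P(genus R) ≈ 0.2873
After 'absent': normaliser = 0.2·0.0268 + 0.85·0.6859 + 0.35·0.2873; P(genus P) ≈ 0.0078, P(genus Q) ≈ 0.8463, P(genus R) ≈ 0.1460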